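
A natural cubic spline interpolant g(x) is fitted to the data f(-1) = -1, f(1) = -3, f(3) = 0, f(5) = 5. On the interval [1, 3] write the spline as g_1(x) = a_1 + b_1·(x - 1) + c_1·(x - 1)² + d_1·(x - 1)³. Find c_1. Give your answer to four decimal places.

With M_i denoting the second derivative at x_i, h_i = 2, 2, 2, and Δ_i = (y_(i+1) − y_i)/h_i = -1, 3/2, 5/2:
  2·M_0 + 8·M_1 + 2·M_2 = 6(Δ_1 - Δ_0) = 15
  2·M_1 + 8·M_2 + 2·M_3 = 6(Δ_2 - Δ_1) = 6
Natural end conditions: M_0 = M_3 = 0.
Solving the tridiagonal system: M_0 = 0, M_1 = 9/5, M_2 = 3/10, M_3 = 0.
On [1, 3], with g_1(x) = a_1 + b_1·(x - 1) + c_1·(x - 1)² + d_1·(x - 1)³: c_1 = M_1/2 = 9/10, d_1 = (M_2 - M_1)/(6h_1) = -1/8, b_1 = Δ_1 - h_1(2M_1 + M_2)/6 = 1/5.

0.9000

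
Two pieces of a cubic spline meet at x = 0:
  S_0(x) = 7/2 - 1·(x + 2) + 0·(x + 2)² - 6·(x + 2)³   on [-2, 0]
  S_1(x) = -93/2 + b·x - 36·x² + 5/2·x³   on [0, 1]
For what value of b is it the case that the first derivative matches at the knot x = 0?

S_0'(x) = -1 + 0·(x + 2) - 18·(x + 2)², so S_0'(0) = -73. On the right, S_1'(0) = b, so b = -73.

-73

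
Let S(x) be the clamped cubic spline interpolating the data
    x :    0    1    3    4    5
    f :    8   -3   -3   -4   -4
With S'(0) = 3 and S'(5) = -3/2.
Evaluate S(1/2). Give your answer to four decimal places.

Let M_i = S''(x_i). Step sizes h_i = 1, 2, 1, 1; slopes of the chords Δ_i = (y_(i+1) - y_i)/h_i = -11, 0, -1, 0.
  1·M_0 + 6·M_1 + 2·M_2 = 6(Δ_1 - Δ_0) = 66
  2·M_1 + 6·M_2 + 1·M_3 = 6(Δ_2 - Δ_1) = -6
  1·M_2 + 4·M_3 + 1·M_4 = 6(Δ_3 - Δ_2) = 6
Clamped end conditions give two more equations: 2h_0·M_0 + h_0·M_1 = 6(Δ_0 - S'(0)) = -84 and h_3·M_3 + 2h_3·M_4 = 6(S'(5) - Δ_3) = -9.
Solving the tridiagonal system: M_0 = -3429/64, M_1 = 741/32, M_2 = -1239/128, M_3 = 369/64, M_4 = -945/128.
On [0, 1], S(x) = 8 + 3·x - 3429/128·x² + 1637/128·x³.
With x = 1/2: S(1/2) = 4507/1024.

4.4014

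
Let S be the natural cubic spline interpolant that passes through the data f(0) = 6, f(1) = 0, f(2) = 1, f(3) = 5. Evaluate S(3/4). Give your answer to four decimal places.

0.9531

Let m_i = S''(x_i). Step sizes h_i = 1, 1, 1; slopes of the chords Δ_i = (y_(i+1) - y_i)/h_i = -6, 1, 4.
  1·m_0 + 4·m_1 + 1·m_2 = 6(Δ_1 - Δ_0) = 42
  1·m_1 + 4·m_2 + 1·m_3 = 6(Δ_2 - Δ_1) = 18
Natural end conditions: m_0 = m_3 = 0.
Solving: m_0 = 0, m_1 = 10, m_2 = 2, m_3 = 0.
On [0, 1], S(x) = 6 - 23/3·x + 0·x² + 5/3·x³.
With x = 3/4: S(3/4) = 61/64.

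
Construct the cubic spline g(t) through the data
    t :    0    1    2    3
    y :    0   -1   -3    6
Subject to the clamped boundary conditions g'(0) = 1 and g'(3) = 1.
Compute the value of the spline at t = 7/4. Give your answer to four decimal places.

Write σ_i for g''(x_i). With h_i = 1, 1, 1 and divided differences Δ_i = -1, -2, 9, the continuity of g' gives the tridiagonal system
  1·σ_0 + 4·σ_1 + 1·σ_2 = 6(Δ_1 - Δ_0) = -6
  1·σ_1 + 4·σ_2 + 1·σ_3 = 6(Δ_2 - Δ_1) = 66
Clamped end conditions give two more equations: 2h_0·σ_0 + h_0·σ_1 = 6(Δ_0 - g'(0)) = -12 and h_2·σ_2 + 2h_2·σ_3 = 6(g'(3) - Δ_2) = -48.
Hence σ_0 = -2, σ_1 = -8, σ_2 = 28, σ_3 = -38.
On [1, 2], g(t) = -1 - 4·(t - 1) - 4·(t - 1)² + 6·(t - 1)³.
With (t - 1) = 3/4: g(7/4) = -119/32.

-3.7188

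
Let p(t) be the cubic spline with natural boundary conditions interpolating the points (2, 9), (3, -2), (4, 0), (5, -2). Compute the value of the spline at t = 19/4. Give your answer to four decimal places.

Write σ_i for p''(x_i). With h_i = 1, 1, 1 and divided differences Δ_i = -11, 2, -2, the continuity of p' gives the tridiagonal system
  1·σ_0 + 4·σ_1 + 1·σ_2 = 6(Δ_1 - Δ_0) = 78
  1·σ_1 + 4·σ_2 + 1·σ_3 = 6(Δ_2 - Δ_1) = -24
Natural end conditions: σ_0 = σ_3 = 0.
Forward elimination and back-substitution give σ_0 = 0, σ_1 = 112/5, σ_2 = -58/5, σ_3 = 0.
On [4, 5], p(t) = 0 + 28/15·(t - 4) - 29/5·(t - 4)² + 29/15·(t - 4)³.
With (t - 4) = 3/4: p(19/4) = -67/64.

-1.0469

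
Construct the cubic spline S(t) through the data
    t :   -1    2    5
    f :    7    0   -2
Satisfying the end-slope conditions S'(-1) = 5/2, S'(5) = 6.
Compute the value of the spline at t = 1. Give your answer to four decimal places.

With M_i denoting the second derivative at x_i, h_i = 3, 3, and Δ_i = (y_(i+1) − y_i)/h_i = -7/3, -2/3:
  3·M_0 + 12·M_1 + 3·M_2 = 6(Δ_1 - Δ_0) = 10
Clamped end conditions give two more equations: 2h_0·M_0 + h_0·M_1 = 6(Δ_0 - S'(-1)) = -29 and h_1·M_1 + 2h_1·M_2 = 6(S'(5) - Δ_1) = 40.
Forward elimination and back-substitution give M_0 = -61/12, M_1 = 1/2, M_2 = 77/12.
On [-1, 2], S(t) = 7 + 5/2·(t + 1) - 61/24·(t + 1)² + 67/216·(t + 1)³.
With (t + 1) = 2: S(1) = 233/54.

4.3148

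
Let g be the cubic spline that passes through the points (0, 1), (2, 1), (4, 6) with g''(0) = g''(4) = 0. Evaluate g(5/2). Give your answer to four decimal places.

1.8398

Put M_i = g'' at the i-th knot. Here h = (2, 2) and Δ = (0, 5/2), so the interior equations h_(i-1)·M_(i-1) + 2(h_(i-1)+h_i)·M_i + h_i·M_(i+1) = 6(Δ_i − Δ_(i-1)) read
  2·M_0 + 8·M_1 + 2·M_2 = 6(Δ_1 - Δ_0) = 15
Natural end conditions: M_0 = M_2 = 0.
Solving the tridiagonal system: M_0 = 0, M_1 = 15/8, M_2 = 0.
On [2, 4], g(t) = 1 + 5/4·(t - 2) + 15/16·(t - 2)² - 5/32·(t - 2)³.
With (t - 2) = 1/2: g(5/2) = 471/256.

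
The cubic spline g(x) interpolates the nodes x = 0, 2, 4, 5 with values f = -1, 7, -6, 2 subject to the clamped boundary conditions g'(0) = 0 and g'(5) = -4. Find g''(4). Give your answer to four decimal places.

29.3043

Put m_i = g'' at the i-th knot. Here h = (2, 2, 1) and Δ = (4, -13/2, 8), so the interior equations h_(i-1)·m_(i-1) + 2(h_(i-1)+h_i)·m_i + h_i·m_(i+1) = 6(Δ_i − Δ_(i-1)) read
  2·m_0 + 8·m_1 + 2·m_2 = 6(Δ_1 - Δ_0) = -63
  2·m_1 + 6·m_2 + 1·m_3 = 6(Δ_2 - Δ_1) = 87
Clamped end conditions give two more equations: 2h_0·m_0 + h_0·m_1 = 6(Δ_0 - g'(0)) = 24 and h_2·m_2 + 2h_2·m_3 = 6(g'(5) - Δ_2) = -72.
Solving: m_0 = 715/46, m_1 = -439/23, m_2 = 674/23, m_3 = -1165/23.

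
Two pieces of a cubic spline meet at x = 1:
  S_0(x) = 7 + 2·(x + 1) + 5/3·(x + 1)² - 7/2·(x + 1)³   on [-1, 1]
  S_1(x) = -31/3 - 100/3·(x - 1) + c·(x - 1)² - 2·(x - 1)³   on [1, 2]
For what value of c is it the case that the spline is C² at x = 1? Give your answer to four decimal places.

-19.3333

S_0''(x) = 10/3 - 21·(x + 1), so S_0''(1) = -116/3. On the right, S_1''(1) = 2c, so c = -58/3.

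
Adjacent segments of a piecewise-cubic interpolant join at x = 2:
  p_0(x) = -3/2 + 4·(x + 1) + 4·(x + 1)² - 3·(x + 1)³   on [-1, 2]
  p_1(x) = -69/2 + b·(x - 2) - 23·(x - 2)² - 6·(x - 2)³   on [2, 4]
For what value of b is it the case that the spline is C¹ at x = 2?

p_0'(x) = 4 + 8·(x + 1) - 9·(x + 1)², so p_0'(2) = -53. On the right, p_1'(2) = b, so b = -53.

-53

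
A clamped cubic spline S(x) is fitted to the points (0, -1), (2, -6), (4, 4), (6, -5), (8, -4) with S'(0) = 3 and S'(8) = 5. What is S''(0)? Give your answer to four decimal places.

-14.2946

Write σ_i for S''(x_i). With h_i = 2, 2, 2, 2 and divided differences Δ_i = -5/2, 5, -9/2, 1/2, the continuity of S' gives the tridiagonal system
  2·σ_0 + 8·σ_1 + 2·σ_2 = 6(Δ_1 - Δ_0) = 45
  2·σ_1 + 8·σ_2 + 2·σ_3 = 6(Δ_2 - Δ_1) = -57
  2·σ_2 + 8·σ_3 + 2·σ_4 = 6(Δ_3 - Δ_2) = 30
Clamped end conditions give two more equations: 2h_0·σ_0 + h_0·σ_1 = 6(Δ_0 - S'(0)) = -33 and h_3·σ_3 + 2h_3·σ_4 = 6(S'(8) - Δ_3) = 27.
Solving: σ_0 = -1601/112, σ_1 = 677/56, σ_2 = -185/16, σ_3 = 317/56, σ_4 = 439/112.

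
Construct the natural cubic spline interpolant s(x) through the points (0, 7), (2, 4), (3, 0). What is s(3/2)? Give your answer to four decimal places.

Let m_i = s''(x_i). Step sizes h_i = 2, 1; slopes of the chords Δ_i = (y_(i+1) - y_i)/h_i = -3/2, -4.
  2·m_0 + 6·m_1 + 1·m_2 = 6(Δ_1 - Δ_0) = -15
Natural end conditions: m_0 = m_2 = 0.
Hence m_0 = 0, m_1 = -5/2, m_2 = 0.
On [0, 2], s(x) = 7 - 2/3·x + 0·x² - 5/24·x³.
With x = 3/2: s(3/2) = 339/64.

5.2969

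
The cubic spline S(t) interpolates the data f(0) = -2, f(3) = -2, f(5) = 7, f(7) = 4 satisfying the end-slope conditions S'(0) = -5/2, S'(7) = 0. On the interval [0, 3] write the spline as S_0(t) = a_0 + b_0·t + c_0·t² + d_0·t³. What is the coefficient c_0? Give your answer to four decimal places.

Let m_i = S''(x_i). Step sizes h_i = 3, 2, 2; slopes of the chords Δ_i = (y_(i+1) - y_i)/h_i = 0, 9/2, -3/2.
  3·m_0 + 10·m_1 + 2·m_2 = 6(Δ_1 - Δ_0) = 27
  2·m_1 + 8·m_2 + 2·m_3 = 6(Δ_2 - Δ_1) = -36
Clamped end conditions give two more equations: 2h_0·m_0 + h_0·m_1 = 6(Δ_0 - S'(0)) = 15 and h_2·m_2 + 2h_2·m_3 = 6(S'(7) - Δ_2) = 9.
Solving the tridiagonal system: m_0 = 20/37, m_1 = 145/37, m_2 = -511/74, m_3 = 211/37.
On [0, 3], with S_0(t) = a_0 + b_0·t + c_0·t² + d_0·t³: c_0 = m_0/2 = 10/37, d_0 = (m_1 - m_0)/(6h_0) = 125/666, b_0 = Δ_0 - h_0(2m_0 + m_1)/6 = -5/2.

0.2703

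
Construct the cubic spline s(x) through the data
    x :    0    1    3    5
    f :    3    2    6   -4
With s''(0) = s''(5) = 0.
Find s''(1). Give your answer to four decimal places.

Put m_i = s'' at the i-th knot. Here h = (1, 2, 2) and Δ = (-1, 2, -5), so the interior equations h_(i-1)·m_(i-1) + 2(h_(i-1)+h_i)·m_i + h_i·m_(i+1) = 6(Δ_i − Δ_(i-1)) read
  1·m_0 + 6·m_1 + 2·m_2 = 6(Δ_1 - Δ_0) = 18
  2·m_1 + 8·m_2 + 2·m_3 = 6(Δ_2 - Δ_1) = -42
Natural end conditions: m_0 = m_3 = 0.
Solving: m_0 = 0, m_1 = 57/11, m_2 = -72/11, m_3 = 0.

5.1818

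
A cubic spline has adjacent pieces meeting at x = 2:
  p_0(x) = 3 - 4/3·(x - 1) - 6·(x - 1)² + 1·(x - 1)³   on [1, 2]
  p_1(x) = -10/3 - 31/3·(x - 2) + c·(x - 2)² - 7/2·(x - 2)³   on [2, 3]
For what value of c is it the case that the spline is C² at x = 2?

p_0''(x) = -12 + 6·(x - 1), so p_0''(2) = -6. On the right, p_1''(2) = 2c, so c = -3.

-3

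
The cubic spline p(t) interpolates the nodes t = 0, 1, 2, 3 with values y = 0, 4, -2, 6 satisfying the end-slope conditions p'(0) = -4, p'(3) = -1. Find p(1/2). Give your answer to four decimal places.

Put M_i = p'' at the i-th knot. Here h = (1, 1, 1) and Δ = (4, -6, 8), so the interior equations h_(i-1)·M_(i-1) + 2(h_(i-1)+h_i)·M_i + h_i·M_(i+1) = 6(Δ_i − Δ_(i-1)) read
  1·M_0 + 4·M_1 + 1·M_2 = 6(Δ_1 - Δ_0) = -60
  1·M_1 + 4·M_2 + 1·M_3 = 6(Δ_2 - Δ_1) = 84
Clamped end conditions give two more equations: 2h_0·M_0 + h_0·M_1 = 6(Δ_0 - p'(0)) = 48 and h_2·M_2 + 2h_2·M_3 = 6(p'(3) - Δ_2) = -54.
Solving the tridiagonal system: M_0 = 42, M_1 = -36, M_2 = 42, M_3 = -48.
On [0, 1], p(t) = 0 - 4·t + 21·t² - 13·t³.
With t = 1/2: p(1/2) = 13/8.

1.6250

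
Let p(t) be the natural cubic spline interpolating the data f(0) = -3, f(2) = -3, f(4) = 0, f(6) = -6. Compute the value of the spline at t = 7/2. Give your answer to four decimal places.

With M_i denoting the second derivative at x_i, h_i = 2, 2, 2, and Δ_i = (y_(i+1) − y_i)/h_i = 0, 3/2, -3:
  2·M_0 + 8·M_1 + 2·M_2 = 6(Δ_1 - Δ_0) = 9
  2·M_1 + 8·M_2 + 2·M_3 = 6(Δ_2 - Δ_1) = -27
Natural end conditions: M_0 = M_3 = 0.
Solving: M_0 = 0, M_1 = 21/10, M_2 = -39/10, M_3 = 0.
On [2, 4], p(t) = -3 + 7/5·(t - 2) + 21/20·(t - 2)² - 1/2·(t - 2)³.
With (t - 2) = 3/2: p(7/2) = -9/40.

-0.2250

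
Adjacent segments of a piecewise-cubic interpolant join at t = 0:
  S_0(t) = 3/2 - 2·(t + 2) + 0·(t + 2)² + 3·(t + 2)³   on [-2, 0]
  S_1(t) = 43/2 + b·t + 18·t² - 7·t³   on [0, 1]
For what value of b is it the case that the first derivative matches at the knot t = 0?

34

S_0'(t) = -2 + 0·(t + 2) + 9·(t + 2)², so S_0'(0) = 34. On the right, S_1'(0) = b, so b = 34.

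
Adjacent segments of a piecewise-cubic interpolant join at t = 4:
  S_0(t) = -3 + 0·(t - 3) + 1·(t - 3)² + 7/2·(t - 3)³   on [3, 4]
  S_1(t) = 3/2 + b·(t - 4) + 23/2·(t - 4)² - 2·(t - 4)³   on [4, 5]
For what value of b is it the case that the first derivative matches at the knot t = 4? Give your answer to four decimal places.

S_0'(t) = 0 + 2·(t - 3) + 21/2·(t - 3)², so S_0'(4) = 25/2. On the right, S_1'(4) = b, so b = 25/2.

12.5000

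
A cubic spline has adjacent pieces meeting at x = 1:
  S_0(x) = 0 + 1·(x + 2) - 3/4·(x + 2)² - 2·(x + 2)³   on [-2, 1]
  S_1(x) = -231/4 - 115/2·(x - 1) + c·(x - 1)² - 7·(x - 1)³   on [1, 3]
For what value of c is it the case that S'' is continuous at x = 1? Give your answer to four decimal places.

-18.7500

S_0''(x) = -3/2 - 12·(x + 2), so S_0''(1) = -75/2. On the right, S_1''(1) = 2c, so c = -75/4.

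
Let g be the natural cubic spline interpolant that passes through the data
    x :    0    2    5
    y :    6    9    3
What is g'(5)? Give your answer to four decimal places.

-3.0500

With σ_i denoting the second derivative at x_i, h_i = 2, 3, and Δ_i = (y_(i+1) − y_i)/h_i = 3/2, -2:
  2·σ_0 + 10·σ_1 + 3·σ_2 = 6(Δ_1 - Δ_0) = -21
Natural end conditions: σ_0 = σ_2 = 0.
Hence σ_0 = 0, σ_1 = -21/10, σ_2 = 0.
On [2, 5], g'(x) = b_1 + 2c_1·(x - 2) + 3d_1·(x - 2)² with b_1 = Δ_1 - h_1(2σ_1 + σ_2)/6 = 1/10, c_1 = σ_1/2 = -21/20, d_1 = (σ_2 - σ_1)/(6h_1) = 7/60. So g'(5) = -61/20.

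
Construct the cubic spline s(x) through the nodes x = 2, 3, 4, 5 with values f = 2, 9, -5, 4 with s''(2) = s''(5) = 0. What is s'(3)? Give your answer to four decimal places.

-7.2667

With m_i denoting the second derivative at x_i, h_i = 1, 1, 1, and Δ_i = (y_(i+1) − y_i)/h_i = 7, -14, 9:
  1·m_0 + 4·m_1 + 1·m_2 = 6(Δ_1 - Δ_0) = -126
  1·m_1 + 4·m_2 + 1·m_3 = 6(Δ_2 - Δ_1) = 138
Natural end conditions: m_0 = m_3 = 0.
Solving the tridiagonal system: m_0 = 0, m_1 = -214/5, m_2 = 226/5, m_3 = 0.
On [3, 4], s'(x) = b_1 + 2c_1·(x - 3) + 3d_1·(x - 3)² with b_1 = Δ_1 - h_1(2m_1 + m_2)/6 = -109/15, c_1 = m_1/2 = -107/5, d_1 = (m_2 - m_1)/(6h_1) = 44/3. So s'(3) = -109/15.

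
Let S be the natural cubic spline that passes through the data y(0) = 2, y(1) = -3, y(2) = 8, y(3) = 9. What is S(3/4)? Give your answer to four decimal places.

-3.3688

Put M_i = S'' at the i-th knot. Here h = (1, 1, 1) and Δ = (-5, 11, 1), so the interior equations h_(i-1)·M_(i-1) + 2(h_(i-1)+h_i)·M_i + h_i·M_(i+1) = 6(Δ_i − Δ_(i-1)) read
  1·M_0 + 4·M_1 + 1·M_2 = 6(Δ_1 - Δ_0) = 96
  1·M_1 + 4·M_2 + 1·M_3 = 6(Δ_2 - Δ_1) = -60
Natural end conditions: M_0 = M_3 = 0.
Hence M_0 = 0, M_1 = 148/5, M_2 = -112/5, M_3 = 0.
On [0, 1], S(x) = 2 - 149/15·x + 0·x² + 74/15·x³.
With x = 3/4: S(3/4) = -539/160.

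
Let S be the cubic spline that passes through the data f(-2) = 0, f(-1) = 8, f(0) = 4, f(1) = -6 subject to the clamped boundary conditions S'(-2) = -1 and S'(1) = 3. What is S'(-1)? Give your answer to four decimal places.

Write σ_i for S''(x_i). With h_i = 1, 1, 1 and divided differences Δ_i = 8, -4, -10, the continuity of S' gives the tridiagonal system
  1·σ_0 + 4·σ_1 + 1·σ_2 = 6(Δ_1 - Δ_0) = -72
  1·σ_1 + 4·σ_2 + 1·σ_3 = 6(Δ_2 - Δ_1) = -36
Clamped end conditions give two more equations: 2h_0·σ_0 + h_0·σ_1 = 6(Δ_0 - S'(-2)) = 54 and h_2·σ_2 + 2h_2·σ_3 = 6(S'(1) - Δ_2) = 78.
Hence σ_0 = 586/15, σ_1 = -362/15, σ_2 = -218/15, σ_3 = 694/15.
On [-1, 0], S'(x) = b_1 + 2c_1·(x + 1) + 3d_1·(x + 1)² with b_1 = Δ_1 - h_1(2σ_1 + σ_2)/6 = 97/15, c_1 = σ_1/2 = -181/15, d_1 = (σ_2 - σ_1)/(6h_1) = 8/5. So S'(-1) = 97/15.

6.4667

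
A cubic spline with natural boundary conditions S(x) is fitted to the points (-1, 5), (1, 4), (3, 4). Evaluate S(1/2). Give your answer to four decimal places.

4.1680

With σ_i denoting the second derivative at x_i, h_i = 2, 2, and Δ_i = (y_(i+1) − y_i)/h_i = -1/2, 0:
  2·σ_0 + 8·σ_1 + 2·σ_2 = 6(Δ_1 - Δ_0) = 3
Natural end conditions: σ_0 = σ_2 = 0.
Solving: σ_0 = 0, σ_1 = 3/8, σ_2 = 0.
On [-1, 1], S(x) = 5 - 5/8·(x + 1) + 0·(x + 1)² + 1/32·(x + 1)³.
With (x + 1) = 3/2: S(1/2) = 1067/256.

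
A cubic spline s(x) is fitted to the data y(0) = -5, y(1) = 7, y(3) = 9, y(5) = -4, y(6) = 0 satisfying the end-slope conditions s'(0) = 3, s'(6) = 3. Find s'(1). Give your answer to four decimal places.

12.7614

Write m_i for s''(x_i). With h_i = 1, 2, 2, 1 and divided differences Δ_i = 12, 1, -13/2, 4, the continuity of s' gives the tridiagonal system
  1·m_0 + 6·m_1 + 2·m_2 = 6(Δ_1 - Δ_0) = -66
  2·m_1 + 8·m_2 + 2·m_3 = 6(Δ_2 - Δ_1) = -45
  2·m_2 + 6·m_3 + 1·m_4 = 6(Δ_3 - Δ_2) = 63
Clamped end conditions give two more equations: 2h_0·m_0 + h_0·m_1 = 6(Δ_0 - s'(0)) = 54 and h_3·m_3 + 2h_3·m_4 = 6(s'(6) - Δ_3) = -6.
Forward elimination and back-substitution give m_0 = 1517/44, m_1 = -329/22, m_2 = -43/8, m_3 = 307/22, m_4 = -439/44.
On [1, 3], s'(x) = b_1 + 2c_1·(x - 1) + 3d_1·(x - 1)² with b_1 = Δ_1 - h_1(2m_1 + m_2)/6 = 1123/88, c_1 = m_1/2 = -329/44, d_1 = (m_2 - m_1)/(6h_1) = 281/352. So s'(1) = 1123/88.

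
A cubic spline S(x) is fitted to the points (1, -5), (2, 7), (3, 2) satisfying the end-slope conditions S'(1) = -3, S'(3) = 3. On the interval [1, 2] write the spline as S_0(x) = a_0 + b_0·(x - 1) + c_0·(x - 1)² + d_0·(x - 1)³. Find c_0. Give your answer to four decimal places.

36.7500

Write M_i for S''(x_i). With h_i = 1, 1 and divided differences Δ_i = 12, -5, the continuity of S' gives the tridiagonal system
  1·M_0 + 4·M_1 + 1·M_2 = 6(Δ_1 - Δ_0) = -102
Clamped end conditions give two more equations: 2h_0·M_0 + h_0·M_1 = 6(Δ_0 - S'(1)) = 90 and h_1·M_1 + 2h_1·M_2 = 6(S'(3) - Δ_1) = 48.
Hence M_0 = 147/2, M_1 = -57, M_2 = 105/2.
On [1, 2], with S_0(x) = a_0 + b_0·(x - 1) + c_0·(x - 1)² + d_0·(x - 1)³: c_0 = M_0/2 = 147/4, d_0 = (M_1 - M_0)/(6h_0) = -87/4, b_0 = Δ_0 - h_0(2M_0 + M_1)/6 = -3.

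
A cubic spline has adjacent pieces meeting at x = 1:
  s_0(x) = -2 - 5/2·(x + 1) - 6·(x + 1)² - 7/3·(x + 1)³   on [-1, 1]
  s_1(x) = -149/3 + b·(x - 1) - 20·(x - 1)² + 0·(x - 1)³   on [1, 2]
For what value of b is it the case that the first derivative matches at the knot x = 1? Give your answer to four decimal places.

-54.5000

s_0'(x) = -5/2 - 12·(x + 1) - 7·(x + 1)², so s_0'(1) = -109/2. On the right, s_1'(1) = b, so b = -109/2.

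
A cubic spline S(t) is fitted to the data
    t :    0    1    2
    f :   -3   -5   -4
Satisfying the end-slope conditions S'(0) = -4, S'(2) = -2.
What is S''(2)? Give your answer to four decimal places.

-12.5000

With m_i denoting the second derivative at x_i, h_i = 1, 1, and Δ_i = (y_(i+1) − y_i)/h_i = -2, 1:
  1·m_0 + 4·m_1 + 1·m_2 = 6(Δ_1 - Δ_0) = 18
Clamped end conditions give two more equations: 2h_0·m_0 + h_0·m_1 = 6(Δ_0 - S'(0)) = 12 and h_1·m_1 + 2h_1·m_2 = 6(S'(2) - Δ_1) = -18.
Forward elimination and back-substitution give m_0 = 5/2, m_1 = 7, m_2 = -25/2.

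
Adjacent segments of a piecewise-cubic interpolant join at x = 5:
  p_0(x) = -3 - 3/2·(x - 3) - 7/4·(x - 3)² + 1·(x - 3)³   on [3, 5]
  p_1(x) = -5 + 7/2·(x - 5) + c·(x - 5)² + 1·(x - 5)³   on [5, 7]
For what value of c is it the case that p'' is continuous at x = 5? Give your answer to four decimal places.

p_0''(x) = -7/2 + 6·(x - 3), so p_0''(5) = 17/2. On the right, p_1''(5) = 2c, so c = 17/4.

4.2500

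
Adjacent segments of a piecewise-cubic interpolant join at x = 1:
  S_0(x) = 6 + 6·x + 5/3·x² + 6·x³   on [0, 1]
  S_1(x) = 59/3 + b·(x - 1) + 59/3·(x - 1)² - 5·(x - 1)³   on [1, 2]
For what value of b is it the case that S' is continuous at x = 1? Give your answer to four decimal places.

S_0'(x) = 6 + 10/3·x + 18·x², so S_0'(1) = 82/3. On the right, S_1'(1) = b, so b = 82/3.

27.3333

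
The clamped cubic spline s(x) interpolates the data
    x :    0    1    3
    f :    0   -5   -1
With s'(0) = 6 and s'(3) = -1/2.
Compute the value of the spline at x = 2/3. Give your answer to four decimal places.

Let M_i = s''(x_i). Step sizes h_i = 1, 2; slopes of the chords Δ_i = (y_(i+1) - y_i)/h_i = -5, 2.
  1·M_0 + 6·M_1 + 2·M_2 = 6(Δ_1 - Δ_0) = 42
Clamped end conditions give two more equations: 2h_0·M_0 + h_0·M_1 = 6(Δ_0 - s'(0)) = -66 and h_1·M_1 + 2h_1·M_2 = 6(s'(3) - Δ_1) = -15.
Solving the tridiagonal system: M_0 = -253/6, M_1 = 55/3, M_2 = -155/12.
On [0, 1], s(x) = 0 + 6·x - 253/12·x² + 121/12·x³.
With x = 2/3: s(2/3) = -193/81.

-2.3827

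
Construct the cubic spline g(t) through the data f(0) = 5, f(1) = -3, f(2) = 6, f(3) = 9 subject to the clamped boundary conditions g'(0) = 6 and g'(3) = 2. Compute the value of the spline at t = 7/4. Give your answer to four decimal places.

Let M_i = g''(x_i). Step sizes h_i = 1, 1, 1; slopes of the chords Δ_i = (y_(i+1) - y_i)/h_i = -8, 9, 3.
  1·M_0 + 4·M_1 + 1·M_2 = 6(Δ_1 - Δ_0) = 102
  1·M_1 + 4·M_2 + 1·M_3 = 6(Δ_2 - Δ_1) = -36
Clamped end conditions give two more equations: 2h_0·M_0 + h_0·M_1 = 6(Δ_0 - g'(0)) = -84 and h_2·M_2 + 2h_2·M_3 = 6(g'(3) - Δ_2) = -6.
Forward elimination and back-substitution give M_0 = -988/15, M_1 = 716/15, M_2 = -346/15, M_3 = 128/15.
On [1, 2], g(t) = -3 - 46/15·(t - 1) + 358/15·(t - 1)² - 59/5·(t - 1)³.
With (t - 1) = 3/4: g(7/4) = 1007/320.

3.1469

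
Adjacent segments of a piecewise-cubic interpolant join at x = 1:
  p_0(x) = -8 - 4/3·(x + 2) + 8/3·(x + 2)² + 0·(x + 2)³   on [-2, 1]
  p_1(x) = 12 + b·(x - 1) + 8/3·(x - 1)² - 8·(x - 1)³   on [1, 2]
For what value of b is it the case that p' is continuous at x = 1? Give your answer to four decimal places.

14.6667

p_0'(x) = -4/3 + 16/3·(x + 2) + 0·(x + 2)², so p_0'(1) = 44/3. On the right, p_1'(1) = b, so b = 44/3.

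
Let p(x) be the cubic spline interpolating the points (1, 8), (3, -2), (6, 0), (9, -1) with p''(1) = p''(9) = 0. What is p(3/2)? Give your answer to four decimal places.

4.9003

Write m_i for p''(x_i). With h_i = 2, 3, 3 and divided differences Δ_i = -5, 2/3, -1/3, the continuity of p' gives the tridiagonal system
  2·m_0 + 10·m_1 + 3·m_2 = 6(Δ_1 - Δ_0) = 34
  3·m_1 + 12·m_2 + 3·m_3 = 6(Δ_2 - Δ_1) = -6
Natural end conditions: m_0 = m_3 = 0.
Forward elimination and back-substitution give m_0 = 0, m_1 = 142/37, m_2 = -54/37, m_3 = 0.
On [1, 3], p(x) = 8 - 697/111·(x - 1) + 0·(x - 1)² + 71/222·(x - 1)³.
With (x - 1) = 1/2: p(3/2) = 2901/592.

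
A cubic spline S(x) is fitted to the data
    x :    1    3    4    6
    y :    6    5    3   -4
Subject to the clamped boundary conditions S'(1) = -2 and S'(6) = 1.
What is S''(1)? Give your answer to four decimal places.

3.1875

Let σ_i = S''(x_i). Step sizes h_i = 2, 1, 2; slopes of the chords Δ_i = (y_(i+1) - y_i)/h_i = -1/2, -2, -7/2.
  2·σ_0 + 6·σ_1 + 1·σ_2 = 6(Δ_1 - Δ_0) = -9
  1·σ_1 + 6·σ_2 + 2·σ_3 = 6(Δ_2 - Δ_1) = -9
Clamped end conditions give two more equations: 2h_0·σ_0 + h_0·σ_1 = 6(Δ_0 - S'(1)) = 9 and h_2·σ_2 + 2h_2·σ_3 = 6(S'(6) - Δ_2) = 27.
Hence σ_0 = 51/16, σ_1 = -15/8, σ_2 = -33/8, σ_3 = 141/16.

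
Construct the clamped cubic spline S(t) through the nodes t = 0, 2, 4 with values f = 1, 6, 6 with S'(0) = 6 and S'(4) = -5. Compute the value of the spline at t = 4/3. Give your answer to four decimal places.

5.1111

Let m_i = S''(x_i). Step sizes h_i = 2, 2; slopes of the chords Δ_i = (y_(i+1) - y_i)/h_i = 5/2, 0.
  2·m_0 + 8·m_1 + 2·m_2 = 6(Δ_1 - Δ_0) = -15
Clamped end conditions give two more equations: 2h_0·m_0 + h_0·m_1 = 6(Δ_0 - S'(0)) = -21 and h_1·m_1 + 2h_1·m_2 = 6(S'(4) - Δ_1) = -30.
Solving: m_0 = -49/8, m_1 = 7/4, m_2 = -67/8.
On [0, 2], S(t) = 1 + 6·t - 49/16·t² + 21/32·t³.
With t = 4/3: S(4/3) = 46/9.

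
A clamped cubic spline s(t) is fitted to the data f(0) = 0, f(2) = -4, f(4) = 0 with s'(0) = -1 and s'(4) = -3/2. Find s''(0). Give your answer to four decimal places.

With M_i denoting the second derivative at x_i, h_i = 2, 2, and Δ_i = (y_(i+1) − y_i)/h_i = -2, 2:
  2·M_0 + 8·M_1 + 2·M_2 = 6(Δ_1 - Δ_0) = 24
Clamped end conditions give two more equations: 2h_0·M_0 + h_0·M_1 = 6(Δ_0 - s'(0)) = -6 and h_1·M_1 + 2h_1·M_2 = 6(s'(4) - Δ_1) = -21.
Solving: M_0 = -37/8, M_1 = 25/4, M_2 = -67/8.

-4.6250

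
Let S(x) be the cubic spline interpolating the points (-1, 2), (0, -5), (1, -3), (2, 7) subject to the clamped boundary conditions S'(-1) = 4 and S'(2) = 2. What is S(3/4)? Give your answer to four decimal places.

Write σ_i for S''(x_i). With h_i = 1, 1, 1 and divided differences Δ_i = -7, 2, 10, the continuity of S' gives the tridiagonal system
  1·σ_0 + 4·σ_1 + 1·σ_2 = 6(Δ_1 - Δ_0) = 54
  1·σ_1 + 4·σ_2 + 1·σ_3 = 6(Δ_2 - Δ_1) = 48
Clamped end conditions give two more equations: 2h_0·σ_0 + h_0·σ_1 = 6(Δ_0 - S'(-1)) = -66 and h_2·σ_2 + 2h_2·σ_3 = 6(S'(2) - Δ_2) = -48.
Solving: σ_0 = -130/3, σ_1 = 62/3, σ_2 = 44/3, σ_3 = -94/3.
On [0, 1], S(x) = -5 - 22/3·x + 31/3·x² - 1·x³.
With x = 3/4: S(3/4) = -327/64.

-5.1094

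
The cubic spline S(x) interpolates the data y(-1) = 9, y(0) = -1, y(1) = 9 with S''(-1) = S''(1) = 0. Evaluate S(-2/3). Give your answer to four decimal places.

4.1852

With m_i denoting the second derivative at x_i, h_i = 1, 1, and Δ_i = (y_(i+1) − y_i)/h_i = -10, 10:
  1·m_0 + 4·m_1 + 1·m_2 = 6(Δ_1 - Δ_0) = 120
Natural end conditions: m_0 = m_2 = 0.
Solving the tridiagonal system: m_0 = 0, m_1 = 30, m_2 = 0.
On [-1, 0], S(x) = 9 - 15·(x + 1) + 0·(x + 1)² + 5·(x + 1)³.
With (x + 1) = 1/3: S(-2/3) = 113/27.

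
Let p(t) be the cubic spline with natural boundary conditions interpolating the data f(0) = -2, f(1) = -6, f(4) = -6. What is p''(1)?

3

Write M_i for p''(x_i). With h_i = 1, 3 and divided differences Δ_i = -4, 0, the continuity of p' gives the tridiagonal system
  1·M_0 + 8·M_1 + 3·M_2 = 6(Δ_1 - Δ_0) = 24
Natural end conditions: M_0 = M_2 = 0.
Solving the tridiagonal system: M_0 = 0, M_1 = 3, M_2 = 0.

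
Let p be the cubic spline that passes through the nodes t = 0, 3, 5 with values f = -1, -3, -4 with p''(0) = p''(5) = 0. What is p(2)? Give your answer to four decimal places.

Write σ_i for p''(x_i). With h_i = 3, 2 and divided differences Δ_i = -2/3, -1/2, the continuity of p' gives the tridiagonal system
  3·σ_0 + 10·σ_1 + 2·σ_2 = 6(Δ_1 - Δ_0) = 1
Natural end conditions: σ_0 = σ_2 = 0.
Solving the tridiagonal system: σ_0 = 0, σ_1 = 1/10, σ_2 = 0.
On [0, 3], p(t) = -1 - 43/60·t + 0·t² + 1/180·t³.
With t = 2: p(2) = -43/18.

-2.3889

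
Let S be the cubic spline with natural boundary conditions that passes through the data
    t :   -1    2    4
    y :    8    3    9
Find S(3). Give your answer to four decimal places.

Write M_i for S''(x_i). With h_i = 3, 2 and divided differences Δ_i = -5/3, 3, the continuity of S' gives the tridiagonal system
  3·M_0 + 10·M_1 + 2·M_2 = 6(Δ_1 - Δ_0) = 28
Natural end conditions: M_0 = M_2 = 0.
Forward elimination and back-substitution give M_0 = 0, M_1 = 14/5, M_2 = 0.
On [2, 4], S(t) = 3 + 17/15·(t - 2) + 7/5·(t - 2)² - 7/30·(t - 2)³.
With (t - 2) = 1: S(3) = 53/10.

5.3000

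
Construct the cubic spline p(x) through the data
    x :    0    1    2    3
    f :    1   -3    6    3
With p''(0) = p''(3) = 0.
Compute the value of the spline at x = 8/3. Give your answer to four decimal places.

5.2049

With M_i denoting the second derivative at x_i, h_i = 1, 1, 1, and Δ_i = (y_(i+1) − y_i)/h_i = -4, 9, -3:
  1·M_0 + 4·M_1 + 1·M_2 = 6(Δ_1 - Δ_0) = 78
  1·M_1 + 4·M_2 + 1·M_3 = 6(Δ_2 - Δ_1) = -72
Natural end conditions: M_0 = M_3 = 0.
Forward elimination and back-substitution give M_0 = 0, M_1 = 128/5, M_2 = -122/5, M_3 = 0.
On [2, 3], p(x) = 6 + 77/15·(x - 2) - 61/5·(x - 2)² + 61/15·(x - 2)³.
With (x - 2) = 2/3: p(8/3) = 2108/405.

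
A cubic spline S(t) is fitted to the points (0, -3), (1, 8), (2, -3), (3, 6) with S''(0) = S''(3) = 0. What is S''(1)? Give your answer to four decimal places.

Write m_i for S''(x_i). With h_i = 1, 1, 1 and divided differences Δ_i = 11, -11, 9, the continuity of S' gives the tridiagonal system
  1·m_0 + 4·m_1 + 1·m_2 = 6(Δ_1 - Δ_0) = -132
  1·m_1 + 4·m_2 + 1·m_3 = 6(Δ_2 - Δ_1) = 120
Natural end conditions: m_0 = m_3 = 0.
Solving: m_0 = 0, m_1 = -216/5, m_2 = 204/5, m_3 = 0.

-43.2000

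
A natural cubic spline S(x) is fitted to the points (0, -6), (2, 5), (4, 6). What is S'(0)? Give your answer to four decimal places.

Write M_i for S''(x_i). With h_i = 2, 2 and divided differences Δ_i = 11/2, 1/2, the continuity of S' gives the tridiagonal system
  2·M_0 + 8·M_1 + 2·M_2 = 6(Δ_1 - Δ_0) = -30
Natural end conditions: M_0 = M_2 = 0.
Solving: M_0 = 0, M_1 = -15/4, M_2 = 0.
On [0, 2], S'(x) = b_0 + 2c_0·x + 3d_0·x² with b_0 = Δ_0 - h_0(2M_0 + M_1)/6 = 27/4, c_0 = M_0/2 = 0, d_0 = (M_1 - M_0)/(6h_0) = -5/16. So S'(0) = 27/4.

6.7500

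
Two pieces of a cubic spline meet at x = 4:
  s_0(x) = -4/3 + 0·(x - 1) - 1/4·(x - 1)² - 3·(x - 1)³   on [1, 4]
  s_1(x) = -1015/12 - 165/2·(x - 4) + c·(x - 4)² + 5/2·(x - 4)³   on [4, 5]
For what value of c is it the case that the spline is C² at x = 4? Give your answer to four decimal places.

s_0''(x) = -1/2 - 18·(x - 1), so s_0''(4) = -109/2. On the right, s_1''(4) = 2c, so c = -109/4.

-27.2500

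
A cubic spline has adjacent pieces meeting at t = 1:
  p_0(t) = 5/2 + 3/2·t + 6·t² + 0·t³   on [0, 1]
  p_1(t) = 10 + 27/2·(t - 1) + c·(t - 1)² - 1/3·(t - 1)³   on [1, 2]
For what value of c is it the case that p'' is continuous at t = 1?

6

p_0''(t) = 12 + 0·t, so p_0''(1) = 12. On the right, p_1''(1) = 2c, so c = 6.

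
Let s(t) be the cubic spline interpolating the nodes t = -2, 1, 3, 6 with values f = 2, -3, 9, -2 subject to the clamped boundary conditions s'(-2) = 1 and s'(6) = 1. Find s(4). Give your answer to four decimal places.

6.7757

Write M_i for s''(x_i). With h_i = 3, 2, 3 and divided differences Δ_i = -5/3, 6, -11/3, the continuity of s' gives the tridiagonal system
  3·M_0 + 10·M_1 + 2·M_2 = 6(Δ_1 - Δ_0) = 46
  2·M_1 + 10·M_2 + 3·M_3 = 6(Δ_2 - Δ_1) = -58
Clamped end conditions give two more equations: 2h_0·M_0 + h_0·M_1 = 6(Δ_0 - s'(-2)) = -16 and h_2·M_2 + 2h_2·M_3 = 6(s'(6) - Δ_2) = 28.
Hence M_0 = -1934/273, M_1 = 804/91, M_2 = -960/91, M_3 = 2714/273.
On [3, 6], s(t) = 9 + 174/91·(t - 3) - 480/91·(t - 3)² + 2797/2457·(t - 3)³.
With (t - 3) = 1: s(4) = 16648/2457.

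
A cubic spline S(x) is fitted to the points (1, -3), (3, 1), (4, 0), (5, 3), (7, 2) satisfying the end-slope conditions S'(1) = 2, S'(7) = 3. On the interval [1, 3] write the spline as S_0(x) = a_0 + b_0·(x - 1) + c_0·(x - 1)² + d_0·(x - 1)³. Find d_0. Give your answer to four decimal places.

-0.6854

With σ_i denoting the second derivative at x_i, h_i = 2, 1, 1, 2, and Δ_i = (y_(i+1) − y_i)/h_i = 2, -1, 3, -1/2:
  2·σ_0 + 6·σ_1 + 1·σ_2 = 6(Δ_1 - Δ_0) = -18
  1·σ_1 + 4·σ_2 + 1·σ_3 = 6(Δ_2 - Δ_1) = 24
  1·σ_2 + 6·σ_3 + 2·σ_4 = 6(Δ_3 - Δ_2) = -21
Clamped end conditions give two more equations: 2h_0·σ_0 + h_0·σ_1 = 6(Δ_0 - S'(1)) = 0 and h_3·σ_3 + 2h_3·σ_4 = 6(S'(7) - Δ_3) = 21.
Solving the tridiagonal system: σ_0 = 329/120, σ_1 = -329/60, σ_2 = 113/12, σ_3 = -491/60, σ_4 = 1121/120.
On [1, 3], with S_0(x) = a_0 + b_0·(x - 1) + c_0·(x - 1)² + d_0·(x - 1)³: c_0 = σ_0/2 = 329/240, d_0 = (σ_1 - σ_0)/(6h_0) = -329/480, b_0 = Δ_0 - h_0(2σ_0 + σ_1)/6 = 2.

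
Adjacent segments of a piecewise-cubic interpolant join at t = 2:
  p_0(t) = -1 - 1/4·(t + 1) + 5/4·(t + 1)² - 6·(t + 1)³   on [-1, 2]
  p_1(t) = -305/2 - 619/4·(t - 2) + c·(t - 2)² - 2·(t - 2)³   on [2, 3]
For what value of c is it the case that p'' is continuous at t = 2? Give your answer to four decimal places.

-52.7500

p_0''(t) = 5/2 - 36·(t + 1), so p_0''(2) = -211/2. On the right, p_1''(2) = 2c, so c = -211/4.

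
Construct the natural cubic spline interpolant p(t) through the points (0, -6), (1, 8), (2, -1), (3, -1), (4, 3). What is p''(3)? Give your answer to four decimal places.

0.1071

Put M_i = p'' at the i-th knot. Here h = (1, 1, 1, 1) and Δ = (14, -9, 0, 4), so the interior equations h_(i-1)·M_(i-1) + 2(h_(i-1)+h_i)·M_i + h_i·M_(i+1) = 6(Δ_i − Δ_(i-1)) read
  1·M_0 + 4·M_1 + 1·M_2 = 6(Δ_1 - Δ_0) = -138
  1·M_1 + 4·M_2 + 1·M_3 = 6(Δ_2 - Δ_1) = 54
  1·M_2 + 4·M_3 + 1·M_4 = 6(Δ_3 - Δ_2) = 24
Natural end conditions: M_0 = M_4 = 0.
Forward elimination and back-substitution give M_0 = 0, M_1 = -1131/28, M_2 = 165/7, M_3 = 3/28, M_4 = 0.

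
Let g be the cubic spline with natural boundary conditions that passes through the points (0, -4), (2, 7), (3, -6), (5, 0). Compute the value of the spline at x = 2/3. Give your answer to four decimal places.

Let σ_i = g''(x_i). Step sizes h_i = 2, 1, 2; slopes of the chords Δ_i = (y_(i+1) - y_i)/h_i = 11/2, -13, 3.
  2·σ_0 + 6·σ_1 + 1·σ_2 = 6(Δ_1 - Δ_0) = -111
  1·σ_1 + 6·σ_2 + 2·σ_3 = 6(Δ_2 - Δ_1) = 96
Natural end conditions: σ_0 = σ_3 = 0.
Solving: σ_0 = 0, σ_1 = -762/35, σ_2 = 687/35, σ_3 = 0.
On [0, 2], g(x) = -4 + 893/70·x + 0·x² - 127/70·x³.
With x = 2/3: g(2/3) = 3749/945.

3.9672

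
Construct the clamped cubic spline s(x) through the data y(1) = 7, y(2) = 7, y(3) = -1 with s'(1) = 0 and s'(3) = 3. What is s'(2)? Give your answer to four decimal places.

-6.7500

With M_i denoting the second derivative at x_i, h_i = 1, 1, and Δ_i = (y_(i+1) − y_i)/h_i = 0, -8:
  1·M_0 + 4·M_1 + 1·M_2 = 6(Δ_1 - Δ_0) = -48
Clamped end conditions give two more equations: 2h_0·M_0 + h_0·M_1 = 6(Δ_0 - s'(1)) = 0 and h_1·M_1 + 2h_1·M_2 = 6(s'(3) - Δ_1) = 66.
Forward elimination and back-substitution give M_0 = 27/2, M_1 = -27, M_2 = 93/2.
On [2, 3], s'(x) = b_1 + 2c_1·(x - 2) + 3d_1·(x - 2)² with b_1 = Δ_1 - h_1(2M_1 + M_2)/6 = -27/4, c_1 = M_1/2 = -27/2, d_1 = (M_2 - M_1)/(6h_1) = 49/4. So s'(2) = -27/4.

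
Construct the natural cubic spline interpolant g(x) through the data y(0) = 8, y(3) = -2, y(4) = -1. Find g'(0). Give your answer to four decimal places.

-4.9583

With M_i denoting the second derivative at x_i, h_i = 3, 1, and Δ_i = (y_(i+1) − y_i)/h_i = -10/3, 1:
  3·M_0 + 8·M_1 + 1·M_2 = 6(Δ_1 - Δ_0) = 26
Natural end conditions: M_0 = M_2 = 0.
Solving: M_0 = 0, M_1 = 13/4, M_2 = 0.
On [0, 3], g'(x) = b_0 + 2c_0·x + 3d_0·x² with b_0 = Δ_0 - h_0(2M_0 + M_1)/6 = -119/24, c_0 = M_0/2 = 0, d_0 = (M_1 - M_0)/(6h_0) = 13/72. So g'(0) = -119/24.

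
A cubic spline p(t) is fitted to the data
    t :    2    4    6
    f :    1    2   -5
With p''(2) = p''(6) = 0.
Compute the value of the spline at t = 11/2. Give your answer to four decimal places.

-2.7813

Put M_i = p'' at the i-th knot. Here h = (2, 2) and Δ = (1/2, -7/2), so the interior equations h_(i-1)·M_(i-1) + 2(h_(i-1)+h_i)·M_i + h_i·M_(i+1) = 6(Δ_i − Δ_(i-1)) read
  2·M_0 + 8·M_1 + 2·M_2 = 6(Δ_1 - Δ_0) = -24
Natural end conditions: M_0 = M_2 = 0.
Solving: M_0 = 0, M_1 = -3, M_2 = 0.
On [4, 6], p(t) = 2 - 3/2·(t - 4) - 3/2·(t - 4)² + 1/4·(t - 4)³.
With (t - 4) = 3/2: p(11/2) = -89/32.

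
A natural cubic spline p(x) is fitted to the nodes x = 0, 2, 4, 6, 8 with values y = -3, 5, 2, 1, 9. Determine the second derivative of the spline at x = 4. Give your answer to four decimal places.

Let M_i = p''(x_i). Step sizes h_i = 2, 2, 2, 2; slopes of the chords Δ_i = (y_(i+1) - y_i)/h_i = 4, -3/2, -1/2, 4.
  2·M_0 + 8·M_1 + 2·M_2 = 6(Δ_1 - Δ_0) = -33
  2·M_1 + 8·M_2 + 2·M_3 = 6(Δ_2 - Δ_1) = 6
  2·M_2 + 8·M_3 + 2·M_4 = 6(Δ_3 - Δ_2) = 27
Natural end conditions: M_0 = M_4 = 0.
Forward elimination and back-substitution give M_0 = 0, M_1 = -123/28, M_2 = 15/14, M_3 = 87/28, M_4 = 0.

1.0714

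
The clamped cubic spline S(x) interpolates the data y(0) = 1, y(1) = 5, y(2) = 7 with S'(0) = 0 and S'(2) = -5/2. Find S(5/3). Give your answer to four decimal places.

7.2315

Put M_i = S'' at the i-th knot. Here h = (1, 1) and Δ = (4, 2), so the interior equations h_(i-1)·M_(i-1) + 2(h_(i-1)+h_i)·M_i + h_i·M_(i+1) = 6(Δ_i − Δ_(i-1)) read
  1·M_0 + 4·M_1 + 1·M_2 = 6(Δ_1 - Δ_0) = -12
Clamped end conditions give two more equations: 2h_0·M_0 + h_0·M_1 = 6(Δ_0 - S'(0)) = 24 and h_1·M_1 + 2h_1·M_2 = 6(S'(2) - Δ_1) = -27.
Solving: M_0 = 55/4, M_1 = -7/2, M_2 = -47/4.
On [1, 2], S(x) = 5 + 41/8·(x - 1) - 7/4·(x - 1)² - 11/8·(x - 1)³.
With (x - 1) = 2/3: S(5/3) = 781/108.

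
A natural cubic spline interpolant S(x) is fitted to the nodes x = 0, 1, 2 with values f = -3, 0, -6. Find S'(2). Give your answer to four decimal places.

Let M_i = S''(x_i). Step sizes h_i = 1, 1; slopes of the chords Δ_i = (y_(i+1) - y_i)/h_i = 3, -6.
  1·M_0 + 4·M_1 + 1·M_2 = 6(Δ_1 - Δ_0) = -54
Natural end conditions: M_0 = M_2 = 0.
Solving the tridiagonal system: M_0 = 0, M_1 = -27/2, M_2 = 0.
On [1, 2], S'(x) = b_1 + 2c_1·(x - 1) + 3d_1·(x - 1)² with b_1 = Δ_1 - h_1(2M_1 + M_2)/6 = -3/2, c_1 = M_1/2 = -27/4, d_1 = (M_2 - M_1)/(6h_1) = 9/4. So S'(2) = -33/4.

-8.2500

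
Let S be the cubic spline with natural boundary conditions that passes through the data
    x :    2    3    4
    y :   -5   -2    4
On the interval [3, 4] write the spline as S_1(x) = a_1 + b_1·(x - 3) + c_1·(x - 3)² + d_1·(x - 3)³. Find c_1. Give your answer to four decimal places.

2.2500

Put m_i = S'' at the i-th knot. Here h = (1, 1) and Δ = (3, 6), so the interior equations h_(i-1)·m_(i-1) + 2(h_(i-1)+h_i)·m_i + h_i·m_(i+1) = 6(Δ_i − Δ_(i-1)) read
  1·m_0 + 4·m_1 + 1·m_2 = 6(Δ_1 - Δ_0) = 18
Natural end conditions: m_0 = m_2 = 0.
Forward elimination and back-substitution give m_0 = 0, m_1 = 9/2, m_2 = 0.
On [3, 4], with S_1(x) = a_1 + b_1·(x - 3) + c_1·(x - 3)² + d_1·(x - 3)³: c_1 = m_1/2 = 9/4, d_1 = (m_2 - m_1)/(6h_1) = -3/4, b_1 = Δ_1 - h_1(2m_1 + m_2)/6 = 9/2.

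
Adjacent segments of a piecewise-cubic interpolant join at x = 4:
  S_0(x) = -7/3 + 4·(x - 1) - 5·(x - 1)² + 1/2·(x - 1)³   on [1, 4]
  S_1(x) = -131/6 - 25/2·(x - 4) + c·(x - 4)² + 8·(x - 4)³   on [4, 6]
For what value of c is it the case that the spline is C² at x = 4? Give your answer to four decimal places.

-0.5000

S_0''(x) = -10 + 3·(x - 1), so S_0''(4) = -1. On the right, S_1''(4) = 2c, so c = -1/2.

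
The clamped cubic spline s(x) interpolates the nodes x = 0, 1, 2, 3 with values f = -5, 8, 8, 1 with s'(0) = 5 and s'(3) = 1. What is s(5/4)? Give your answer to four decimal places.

With M_i denoting the second derivative at x_i, h_i = 1, 1, 1, and Δ_i = (y_(i+1) − y_i)/h_i = 13, 0, -7:
  1·M_0 + 4·M_1 + 1·M_2 = 6(Δ_1 - Δ_0) = -78
  1·M_1 + 4·M_2 + 1·M_3 = 6(Δ_2 - Δ_1) = -42
Clamped end conditions give two more equations: 2h_0·M_0 + h_0·M_1 = 6(Δ_0 - s'(0)) = 48 and h_2·M_2 + 2h_2·M_3 = 6(s'(3) - Δ_2) = 48.
Forward elimination and back-substitution give M_0 = 554/15, M_1 = -388/15, M_2 = -172/15, M_3 = 446/15.
On [1, 2], s(x) = 8 + 158/15·(x - 1) - 194/15·(x - 1)² + 12/5·(x - 1)³.
With (x - 1) = 1/4: s(5/4) = 789/80.

9.8625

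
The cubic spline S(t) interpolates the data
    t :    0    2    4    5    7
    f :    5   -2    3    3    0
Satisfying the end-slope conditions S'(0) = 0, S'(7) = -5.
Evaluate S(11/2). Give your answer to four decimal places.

2.8744

Let M_i = S''(x_i). Step sizes h_i = 2, 2, 1, 2; slopes of the chords Δ_i = (y_(i+1) - y_i)/h_i = -7/2, 5/2, 0, -3/2.
  2·M_0 + 8·M_1 + 2·M_2 = 6(Δ_1 - Δ_0) = 36
  2·M_1 + 6·M_2 + 1·M_3 = 6(Δ_2 - Δ_1) = -15
  1·M_2 + 6·M_3 + 2·M_4 = 6(Δ_3 - Δ_2) = -9
Clamped end conditions give two more equations: 2h_0·M_0 + h_0·M_1 = 6(Δ_0 - S'(0)) = -21 and h_3·M_3 + 2h_3·M_4 = 6(S'(7) - Δ_3) = -21.
Solving the tridiagonal system: M_0 = -1141/122, M_1 = 1001/122, M_2 = -667/122, M_3 = 85/61, M_4 = -1451/244.
On [5, 7], S(t) = 3 - 109/244·(t - 5) + 85/122·(t - 5)² - 597/976·(t - 5)³.
With (t - 5) = 1/2: S(11/2) = 22443/7808.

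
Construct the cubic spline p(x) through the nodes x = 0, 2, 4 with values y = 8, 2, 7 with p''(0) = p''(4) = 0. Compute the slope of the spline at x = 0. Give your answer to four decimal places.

-4.3750

Put m_i = p'' at the i-th knot. Here h = (2, 2) and Δ = (-3, 5/2), so the interior equations h_(i-1)·m_(i-1) + 2(h_(i-1)+h_i)·m_i + h_i·m_(i+1) = 6(Δ_i − Δ_(i-1)) read
  2·m_0 + 8·m_1 + 2·m_2 = 6(Δ_1 - Δ_0) = 33
Natural end conditions: m_0 = m_2 = 0.
Hence m_0 = 0, m_1 = 33/8, m_2 = 0.
On [0, 2], p'(x) = b_0 + 2c_0·x + 3d_0·x² with b_0 = Δ_0 - h_0(2m_0 + m_1)/6 = -35/8, c_0 = m_0/2 = 0, d_0 = (m_1 - m_0)/(6h_0) = 11/32. So p'(0) = -35/8.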